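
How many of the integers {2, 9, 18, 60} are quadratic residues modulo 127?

(2/127) = +1 → QR.
(9/127) = +1 → QR.
(18/127) = +1 → QR.
(60/127) = +1 → QR.
Total quadratic residues among the 4: 4.

4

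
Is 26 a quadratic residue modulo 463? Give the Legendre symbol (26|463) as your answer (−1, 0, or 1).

-1

Pull out 2: since 463 ≡ 7 (mod 8), (2/463) = +1.
Reciprocity: 13 ≡ 1 and 463 ≡ 3 (mod 4), so (13/463) = +(463/13).
Reduce top mod 13: now compute (8/13).
Pull out 2^3: since 13 ≡ 5 (mod 8), (2/13) = -1, so (2/13)^3 = -1.
Reached (1/13) = 1. Collecting the sign flips along the way, the symbol is -1.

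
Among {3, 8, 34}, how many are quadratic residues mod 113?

(3/113) = -1 → non-residue.
(8/113) = +1 → QR.
(34/113) = -1 → non-residue.
Total quadratic residues among the 3: 1.

1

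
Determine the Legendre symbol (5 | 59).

1

Reciprocity: 5 ≡ 1 and 59 ≡ 3 (mod 4), so (5/59) = +(59/5).
Reduce top mod 5: now compute (4/5).
Pull out 2^2: since 5 ≡ 5 (mod 8), (2/5) = -1, so (2/5)^2 = +1.
Reached (1/5) = 1. Collecting the sign flips along the way, the symbol is +1.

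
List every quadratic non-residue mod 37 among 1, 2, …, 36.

2 5 6 8 13 14 15 17 18 19 20 22 23 24 29 31 32 35

Square k = 1,…,18 (k and 37−k give the same square):
1²=1, 2²=4, 3²=9, 4²=16, 5²=25, 6²=36, 7²≡12, 8²≡27, 9²≡7, 10²≡26, 11²≡10, 12²≡33, 13²≡21, 14²≡11, 15²≡3, 16²≡34, 17²≡30, 18²≡28 (mod 37).
The residues are {1, 3, 4, 7, 9, 10, 11, 12, 16, 21, 25, 26, 27, 28, 30, 33, 34, 36}; the non-residues are the remaining 18 nonzero classes.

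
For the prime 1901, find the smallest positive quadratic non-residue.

2

(2/1901) = −1, so 2 is the smallest positive non-residue mod 1901.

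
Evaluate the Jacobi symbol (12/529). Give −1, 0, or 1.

1

Pull out 2^2: since 529 ≡ 1 (mod 8), (2/529) = +1, so (2/529)^2 = +1.
Reciprocity: 3 ≡ 3 and 529 ≡ 1 (mod 4), so (3/529) = +(529/3).
Reduce top mod 3: now compute (1/3).
Reached (1/3) = 1. Collecting the sign flips along the way, the symbol is +1.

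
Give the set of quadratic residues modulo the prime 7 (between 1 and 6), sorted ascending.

1,2,4

Square k = 1,…,3 (k and 7−k give the same square):
1²=1, 2²=4, 3²≡2 (mod 7).
So the quadratic residues mod 7 are {1, 2, 4}.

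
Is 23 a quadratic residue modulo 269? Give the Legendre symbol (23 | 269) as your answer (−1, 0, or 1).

Euler's criterion: (23/269) ≡ 23^134 (mod 269).
23^2 ≡ 260 (mod 269)
23^4 ≡ 81 (mod 269)
23^8 ≡ 105 (mod 269)
23^16 ≡ 265 (mod 269)
23^32 ≡ 16 (mod 269)
23^64 ≡ 256 (mod 269)
23^128 ≡ 169 (mod 269)
23^134 = 23^(128+4+2) ≡ 1 (mod 269).
Result is 1, so (23/269) = 1.

1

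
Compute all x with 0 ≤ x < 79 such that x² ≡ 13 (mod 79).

31, 48

Since 79 ≡ 3 (mod 4), a square root of 13 is 13^((79+1)/4) = 13^20 mod 79.
Repeated squaring: 13^2≡11, 13^4≡42, 13^8≡26, 13^16≡44 (mod 79).
13^20 = 13^(16+4) ≡ 31 (mod 79).
Check: 31² = 961 ≡ 13 (mod 79). The two roots are 31 and 48.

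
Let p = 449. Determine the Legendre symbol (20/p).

1

Pull out 2^2: since 449 ≡ 1 (mod 8), (2/449) = +1, so (2/449)^2 = +1.
Reciprocity: 5 ≡ 1 and 449 ≡ 1 (mod 4), so (5/449) = +(449/5).
Reduce top mod 5: now compute (4/5).
Pull out 2^2: since 5 ≡ 5 (mod 8), (2/5) = -1, so (2/5)^2 = +1.
Reached (1/5) = 1. Collecting the sign flips along the way, the symbol is +1.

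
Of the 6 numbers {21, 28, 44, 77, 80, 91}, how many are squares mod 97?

2

(21/97) = -1 → non-residue.
(28/97) = -1 → non-residue.
(44/97) = +1 → QR.
(77/97) = -1 → non-residue.
(80/97) = -1 → non-residue.
(91/97) = +1 → QR.
Total quadratic residues among the 6: 2.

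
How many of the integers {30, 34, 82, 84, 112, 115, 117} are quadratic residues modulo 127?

(30/127) = +1 → QR.
(34/127) = +1 → QR.
(82/127) = +1 → QR.
(84/127) = +1 → QR.
(112/127) = -1 → non-residue.
(115/127) = +1 → QR.
(117/127) = +1 → QR.
Total quadratic residues among the 7: 6.

6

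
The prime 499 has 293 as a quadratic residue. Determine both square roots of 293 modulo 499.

185, 314

Since 499 ≡ 3 (mod 4), a square root of 293 is 293^((499+1)/4) = 293^125 mod 499.
Repeated squaring: 293^2≡21, 293^4≡441, 293^8≡370, 293^16≡174, 293^32≡336, 293^64≡122 (mod 499).
293^125 = 293^(64+32+16+8+4+1) ≡ 314 (mod 499).
Check: 314² = 98596 ≡ 293 (mod 499). The two roots are 185 and 314.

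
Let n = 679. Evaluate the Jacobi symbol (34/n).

1

Pull out 2: since 679 ≡ 7 (mod 8), (2/679) = +1.
Reciprocity: 17 ≡ 1 and 679 ≡ 3 (mod 4), so (17/679) = +(679/17).
Reduce top mod 17: now compute (16/17).
Pull out 2^4: since 17 ≡ 1 (mod 8), (2/17) = +1, so (2/17)^4 = +1.
Reached (1/17) = 1. Collecting the sign flips along the way, the symbol is +1.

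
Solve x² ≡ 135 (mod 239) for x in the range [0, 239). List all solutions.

59, 180

Since 239 ≡ 3 (mod 4), a square root of 135 is 135^((239+1)/4) = 135^60 mod 239.
Repeated squaring: 135^2≡61, 135^4≡136, 135^8≡93, 135^16≡45, 135^32≡113 (mod 239).
135^60 = 135^(32+16+8+4) ≡ 180 (mod 239).
Check: 180² = 32400 ≡ 135 (mod 239). The two roots are 59 and 180.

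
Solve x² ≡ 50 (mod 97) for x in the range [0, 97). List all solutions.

27, 70

97 ≡ 1 (mod 4), so we find a root by search.
Trying successive values, 27² = 729 ≡ 50 (mod 97). The other root is 97 − 27 = 70.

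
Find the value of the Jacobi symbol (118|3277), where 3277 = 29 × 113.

Pull out 2: since 3277 ≡ 5 (mod 8), (2/3277) = -1.
Reciprocity: 59 ≡ 3 and 3277 ≡ 1 (mod 4), so (59/3277) = +(3277/59).
Reduce top mod 59: now compute (32/59).
Pull out 2^5: since 59 ≡ 3 (mod 8), (2/59) = -1, so (2/59)^5 = -1.
Reached (1/59) = 1. Collecting the sign flips along the way, the symbol is +1.

1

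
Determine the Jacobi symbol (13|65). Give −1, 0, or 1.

0

Reciprocity: 13 ≡ 1 and 65 ≡ 1 (mod 4), so (13/65) = +(65/13).
Reduce top mod 13: now compute (0/13).
Top reduces to 0: gcd > 1, so the symbol is 0.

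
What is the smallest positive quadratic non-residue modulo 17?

(2/17) = +1, so 2 is a residue.
(3/17) = −1, so 3 is the smallest positive non-residue mod 17.

3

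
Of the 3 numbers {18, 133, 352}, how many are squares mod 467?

1

(18/467) = -1 → non-residue.
(133/467) = -1 → non-residue.
(352/467) = +1 → QR.
Total quadratic residues among the 3: 1.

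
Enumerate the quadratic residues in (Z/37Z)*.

1 3 4 7 9 10 11 12 16 21 25 26 27 28 30 33 34 36

Square k = 1,…,18 (k and 37−k give the same square):
1²=1, 2²=4, 3²=9, 4²=16, 5²=25, 6²=36, 7²≡12, 8²≡27, 9²≡7, 10²≡26, 11²≡10, 12²≡33, 13²≡21, 14²≡11, 15²≡3, 16²≡34, 17²≡30, 18²≡28 (mod 37).
So the quadratic residues mod 37 are {1, 3, 4, 7, 9, 10, 11, 12, 16, 21, 25, 26, 27, 28, 30, 33, 34, 36}.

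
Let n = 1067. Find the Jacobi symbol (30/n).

1

Pull out 2: since 1067 ≡ 3 (mod 8), (2/1067) = -1.
Reciprocity: 15 ≡ 3 and 1067 ≡ 3 (mod 4), so (15/1067) = −(1067/15).
Reduce top mod 15: now compute (2/15).
Pull out 2: since 15 ≡ 7 (mod 8), (2/15) = +1.
Reached (1/15) = 1. Collecting the sign flips along the way, the symbol is +1.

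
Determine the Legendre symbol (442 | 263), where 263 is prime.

1

First reduce: 442 ≡ 179 (mod 263).
Reciprocity: 179 ≡ 3 and 263 ≡ 3 (mod 4), so (179/263) = −(263/179).
Reduce top mod 179: now compute (84/179).
Pull out 2^2: since 179 ≡ 3 (mod 8), (2/179) = -1, so (2/179)^2 = +1.
Reciprocity: 21 ≡ 1 and 179 ≡ 3 (mod 4), so (21/179) = +(179/21).
Reduce top mod 21: now compute (11/21).
Reciprocity: 11 ≡ 3 and 21 ≡ 1 (mod 4), so (11/21) = +(21/11).
Reduce top mod 11: now compute (10/11).
Pull out 2: since 11 ≡ 3 (mod 8), (2/11) = -1.
Reciprocity: 5 ≡ 1 and 11 ≡ 3 (mod 4), so (5/11) = +(11/5).
Reduce top mod 5: now compute (1/5).
Reached (1/5) = 1. Collecting the sign flips along the way, the symbol is +1.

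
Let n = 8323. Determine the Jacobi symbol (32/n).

Pull out 2^5: since 8323 ≡ 3 (mod 8), (2/8323) = -1, so (2/8323)^5 = -1.
Reached (1/8323) = 1. Collecting the sign flips along the way, the symbol is -1.

-1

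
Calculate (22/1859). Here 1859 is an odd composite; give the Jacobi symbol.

Pull out 2: since 1859 ≡ 3 (mod 8), (2/1859) = -1.
Reciprocity: 11 ≡ 3 and 1859 ≡ 3 (mod 4), so (11/1859) = −(1859/11).
Reduce top mod 11: now compute (0/11).
Top reduces to 0: gcd > 1, so the symbol is 0.

0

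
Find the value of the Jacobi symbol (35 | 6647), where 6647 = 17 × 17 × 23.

Reciprocity: 35 ≡ 3 and 6647 ≡ 3 (mod 4), so (35/6647) = −(6647/35).
Reduce top mod 35: now compute (32/35).
Pull out 2^5: since 35 ≡ 3 (mod 8), (2/35) = -1, so (2/35)^5 = -1.
Reached (1/35) = 1. Collecting the sign flips along the way, the symbol is +1.

1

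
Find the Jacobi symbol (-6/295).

1

First reduce: -6 ≡ 289 (mod 295).
Reciprocity: 289 ≡ 1 and 295 ≡ 3 (mod 4), so (289/295) = +(295/289).
Reduce top mod 289: now compute (6/289).
Pull out 2: since 289 ≡ 1 (mod 8), (2/289) = +1.
Reciprocity: 3 ≡ 3 and 289 ≡ 1 (mod 4), so (3/289) = +(289/3).
Reduce top mod 3: now compute (1/3).
Reached (1/3) = 1. Collecting the sign flips along the way, the symbol is +1.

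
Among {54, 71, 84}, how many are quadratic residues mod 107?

0

(54/107) = -1 → non-residue.
(71/107) = -1 → non-residue.
(84/107) = -1 → non-residue.
Total quadratic residues among the 3: 0.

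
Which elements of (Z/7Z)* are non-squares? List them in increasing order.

3,5,6

Square k = 1,…,3 (k and 7−k give the same square):
1²=1, 2²=4, 3²≡2 (mod 7).
The residues are {1, 2, 4}; the non-residues are the remaining 3 nonzero classes.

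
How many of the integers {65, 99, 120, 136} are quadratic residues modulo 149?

(65/149) = -1 → non-residue.
(99/149) = -1 → non-residue.
(120/149) = +1 → QR.
(136/149) = -1 → non-residue.
Total quadratic residues among the 4: 1.

1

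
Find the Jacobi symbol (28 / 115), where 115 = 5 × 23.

1

Pull out 2^2: since 115 ≡ 3 (mod 8), (2/115) = -1, so (2/115)^2 = +1.
Reciprocity: 7 ≡ 3 and 115 ≡ 3 (mod 4), so (7/115) = −(115/7).
Reduce top mod 7: now compute (3/7).
Reciprocity: 3 ≡ 3 and 7 ≡ 3 (mod 4), so (3/7) = −(7/3).
Reduce top mod 3: now compute (1/3).
Reached (1/3) = 1. Collecting the sign flips along the way, the symbol is +1.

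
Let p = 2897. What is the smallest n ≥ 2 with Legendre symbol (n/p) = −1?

(2/2897) = +1, so 2 is a residue.
(3/2897) = −1, so 3 is the smallest positive non-residue mod 2897.

3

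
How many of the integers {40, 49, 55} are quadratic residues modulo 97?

(40/97) = -1 → non-residue.
(49/97) = +1 → QR.
(55/97) = -1 → non-residue.
Total quadratic residues among the 3: 1.

1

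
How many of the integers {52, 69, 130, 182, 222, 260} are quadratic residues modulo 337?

(52/337) = +1 → QR.
(69/337) = -1 → non-residue.
(130/337) = -1 → non-residue.
(182/337) = +1 → QR.
(222/337) = +1 → QR.
(260/337) = -1 → non-residue.
Total quadratic residues among the 6: 3.

3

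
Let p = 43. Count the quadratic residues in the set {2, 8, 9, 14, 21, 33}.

3

(2/43) = -1 → non-residue.
(8/43) = -1 → non-residue.
(9/43) = +1 → QR.
(14/43) = +1 → QR.
(21/43) = +1 → QR.
(33/43) = -1 → non-residue.
Total quadratic residues among the 6: 3.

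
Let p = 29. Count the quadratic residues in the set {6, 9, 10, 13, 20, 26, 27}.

(6/29) = +1 → QR.
(9/29) = +1 → QR.
(10/29) = -1 → non-residue.
(13/29) = +1 → QR.
(20/29) = +1 → QR.
(26/29) = -1 → non-residue.
(27/29) = -1 → non-residue.
Total quadratic residues among the 7: 4.

4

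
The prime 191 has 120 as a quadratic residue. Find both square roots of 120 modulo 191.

87, 104

Since 191 ≡ 3 (mod 4), a square root of 120 is 120^((191+1)/4) = 120^48 mod 191.
Repeated squaring: 120^2≡75, 120^4≡86, 120^8≡138, 120^16≡135, 120^32≡80 (mod 191).
120^48 = 120^(32+16) ≡ 104 (mod 191).
Check: 104² = 10816 ≡ 120 (mod 191). The two roots are 87 and 104.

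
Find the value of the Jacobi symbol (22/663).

-1

Pull out 2: since 663 ≡ 7 (mod 8), (2/663) = +1.
Reciprocity: 11 ≡ 3 and 663 ≡ 3 (mod 4), so (11/663) = −(663/11).
Reduce top mod 11: now compute (3/11).
Reciprocity: 3 ≡ 3 and 11 ≡ 3 (mod 4), so (3/11) = −(11/3).
Reduce top mod 3: now compute (2/3).
Pull out 2: since 3 ≡ 3 (mod 8), (2/3) = -1.
Reached (1/3) = 1. Collecting the sign flips along the way, the symbol is -1.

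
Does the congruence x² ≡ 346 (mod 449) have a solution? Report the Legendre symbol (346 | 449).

-1

Pull out 2: since 449 ≡ 1 (mod 8), (2/449) = +1.
Reciprocity: 173 ≡ 1 and 449 ≡ 1 (mod 4), so (173/449) = +(449/173).
Reduce top mod 173: now compute (103/173).
Reciprocity: 103 ≡ 3 and 173 ≡ 1 (mod 4), so (103/173) = +(173/103).
Reduce top mod 103: now compute (70/103).
Pull out 2: since 103 ≡ 7 (mod 8), (2/103) = +1.
Reciprocity: 35 ≡ 3 and 103 ≡ 3 (mod 4), so (35/103) = −(103/35).
Reduce top mod 35: now compute (33/35).
Reciprocity: 33 ≡ 1 and 35 ≡ 3 (mod 4), so (33/35) = +(35/33).
Reduce top mod 33: now compute (2/33).
Pull out 2: since 33 ≡ 1 (mod 8), (2/33) = +1.
Reached (1/33) = 1. Collecting the sign flips along the way, the symbol is -1.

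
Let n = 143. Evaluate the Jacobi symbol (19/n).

Reciprocity: 19 ≡ 3 and 143 ≡ 3 (mod 4), so (19/143) = −(143/19).
Reduce top mod 19: now compute (10/19).
Pull out 2: since 19 ≡ 3 (mod 8), (2/19) = -1.
Reciprocity: 5 ≡ 1 and 19 ≡ 3 (mod 4), so (5/19) = +(19/5).
Reduce top mod 5: now compute (4/5).
Pull out 2^2: since 5 ≡ 5 (mod 8), (2/5) = -1, so (2/5)^2 = +1.
Reached (1/5) = 1. Collecting the sign flips along the way, the symbol is +1.

1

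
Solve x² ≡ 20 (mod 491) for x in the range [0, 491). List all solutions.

197, 294

Since 491 ≡ 3 (mod 4), a square root of 20 is 20^((491+1)/4) = 20^123 mod 491.
Repeated squaring: 20^2≡400, 20^4≡425, 20^8≡428, 20^16≡41, 20^32≡208, 20^64≡56 (mod 491).
20^123 = 20^(64+32+16+8+2+1) ≡ 197 (mod 491).
Check: 197² = 38809 ≡ 20 (mod 491). The two roots are 197 and 294.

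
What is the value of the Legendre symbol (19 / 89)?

-1

Reciprocity: 19 ≡ 3 and 89 ≡ 1 (mod 4), so (19/89) = +(89/19).
Reduce top mod 19: now compute (13/19).
Reciprocity: 13 ≡ 1 and 19 ≡ 3 (mod 4), so (13/19) = +(19/13).
Reduce top mod 13: now compute (6/13).
Pull out 2: since 13 ≡ 5 (mod 8), (2/13) = -1.
Reciprocity: 3 ≡ 3 and 13 ≡ 1 (mod 4), so (3/13) = +(13/3).
Reduce top mod 3: now compute (1/3).
Reached (1/3) = 1. Collecting the sign flips along the way, the symbol is -1.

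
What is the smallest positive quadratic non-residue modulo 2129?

(2/2129) = +1, so 2 is a residue.
(3/2129) = −1, so 3 is the smallest positive non-residue mod 2129.

3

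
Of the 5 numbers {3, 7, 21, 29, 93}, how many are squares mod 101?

(3/101) = -1 → non-residue.
(7/101) = -1 → non-residue.
(21/101) = +1 → QR.
(29/101) = -1 → non-residue.
(93/101) = -1 → non-residue.
Total quadratic residues among the 5: 1.

1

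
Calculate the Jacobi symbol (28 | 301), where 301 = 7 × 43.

Pull out 2^2: since 301 ≡ 5 (mod 8), (2/301) = -1, so (2/301)^2 = +1.
Reciprocity: 7 ≡ 3 and 301 ≡ 1 (mod 4), so (7/301) = +(301/7).
Reduce top mod 7: now compute (0/7).
Top reduces to 0: gcd > 1, so the symbol is 0.

0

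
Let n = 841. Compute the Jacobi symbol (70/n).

1

Pull out 2: since 841 ≡ 1 (mod 8), (2/841) = +1.
Reciprocity: 35 ≡ 3 and 841 ≡ 1 (mod 4), so (35/841) = +(841/35).
Reduce top mod 35: now compute (1/35).
Reached (1/35) = 1. Collecting the sign flips along the way, the symbol is +1.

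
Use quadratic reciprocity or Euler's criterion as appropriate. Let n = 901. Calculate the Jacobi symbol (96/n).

Pull out 2^5: since 901 ≡ 5 (mod 8), (2/901) = -1, so (2/901)^5 = -1.
Reciprocity: 3 ≡ 3 and 901 ≡ 1 (mod 4), so (3/901) = +(901/3).
Reduce top mod 3: now compute (1/3).
Reached (1/3) = 1. Collecting the sign flips along the way, the symbol is -1.

-1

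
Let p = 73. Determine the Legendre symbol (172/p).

First reduce: 172 ≡ 26 (mod 73).
Pull out 2: since 73 ≡ 1 (mod 8), (2/73) = +1.
Reciprocity: 13 ≡ 1 and 73 ≡ 1 (mod 4), so (13/73) = +(73/13).
Reduce top mod 13: now compute (8/13).
Pull out 2^3: since 13 ≡ 5 (mod 8), (2/13) = -1, so (2/13)^3 = -1.
Reached (1/13) = 1. Collecting the sign flips along the way, the symbol is -1.

-1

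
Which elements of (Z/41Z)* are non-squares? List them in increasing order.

3 6 7 11 12 13 14 15 17 19 22 24 26 27 28 29 30 34 35 38

Square k = 1,…,20 (k and 41−k give the same square):
1²=1, 2²=4, 3²=9, 4²=16, 5²=25, 6²=36, 7²≡8, 8²≡23, 9²≡40, 10²≡18, 11²≡39, 12²≡21, 13²≡5, 14²≡32, 15²≡20, 16²≡10, 17²≡2, 18²≡37, 19²≡33, 20²≡31 (mod 41).
The residues are {1, 2, 4, 5, 8, 9, 10, 16, 18, 20, 21, 23, 25, 31, 32, 33, 36, 37, 39, 40}; the non-residues are the remaining 20 nonzero classes.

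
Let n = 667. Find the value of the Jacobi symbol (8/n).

-1

Pull out 2^3: since 667 ≡ 3 (mod 8), (2/667) = -1, so (2/667)^3 = -1.
Reached (1/667) = 1. Collecting the sign flips along the way, the symbol is -1.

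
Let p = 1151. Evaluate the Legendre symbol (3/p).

1

Reciprocity: 3 ≡ 3 and 1151 ≡ 3 (mod 4), so (3/1151) = −(1151/3).
Reduce top mod 3: now compute (2/3).
Pull out 2: since 3 ≡ 3 (mod 8), (2/3) = -1.
Reached (1/3) = 1. Collecting the sign flips along the way, the symbol is +1.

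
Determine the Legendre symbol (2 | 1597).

-1

Pull out 2: since 1597 ≡ 5 (mod 8), (2/1597) = -1.
Reached (1/1597) = 1. Collecting the sign flips along the way, the symbol is -1.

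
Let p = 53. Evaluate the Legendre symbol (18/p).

-1

Pull out 2: since 53 ≡ 5 (mod 8), (2/53) = -1.
Reciprocity: 9 ≡ 1 and 53 ≡ 1 (mod 4), so (9/53) = +(53/9).
Reduce top mod 9: now compute (8/9).
Pull out 2^3: since 9 ≡ 1 (mod 8), (2/9) = +1, so (2/9)^3 = +1.
Reached (1/9) = 1. Collecting the sign flips along the way, the symbol is -1.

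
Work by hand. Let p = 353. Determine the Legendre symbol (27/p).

-1

Reciprocity: 27 ≡ 3 and 353 ≡ 1 (mod 4), so (27/353) = +(353/27).
Reduce top mod 27: now compute (2/27).
Pull out 2: since 27 ≡ 3 (mod 8), (2/27) = -1.
Reached (1/27) = 1. Collecting the sign flips along the way, the symbol is -1.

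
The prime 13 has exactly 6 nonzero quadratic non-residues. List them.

2 5 6 7 8 11

Square k = 1,…,6 (k and 13−k give the same square):
1²=1, 2²=4, 3²=9, 4²≡3, 5²≡12, 6²≡10 (mod 13).
The residues are {1, 3, 4, 9, 10, 12}; the non-residues are the remaining 6 nonzero classes.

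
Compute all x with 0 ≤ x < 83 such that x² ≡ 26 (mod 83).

Since 83 ≡ 3 (mod 4), a square root of 26 is 26^((83+1)/4) = 26^21 mod 83.
Repeated squaring: 26^2≡12, 26^4≡61, 26^8≡69, 26^16≡30 (mod 83).
26^21 = 26^(16+4+1) ≡ 21 (mod 83).
Check: 21² = 441 ≡ 26 (mod 83). The two roots are 21 and 62.

21, 62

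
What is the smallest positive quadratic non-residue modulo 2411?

(2/2411) = −1, so 2 is the smallest positive non-residue mod 2411.

2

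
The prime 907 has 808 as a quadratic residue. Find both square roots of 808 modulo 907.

Since 907 ≡ 3 (mod 4), a square root of 808 is 808^((907+1)/4) = 808^227 mod 907.
Repeated squaring: 808^2≡731, 808^4≡138, 808^8≡904, 808^16≡9, 808^32≡81, 808^64≡212, 808^128≡501 (mod 907).
808^227 = 808^(128+64+32+2+1) ≡ 301 (mod 907).
Check: 301² = 90601 ≡ 808 (mod 907). The two roots are 301 and 606.

301, 606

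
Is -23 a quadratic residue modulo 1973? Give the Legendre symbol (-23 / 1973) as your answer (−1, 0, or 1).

First reduce: -23 ≡ 1950 (mod 1973).
Pull out 2: since 1973 ≡ 5 (mod 8), (2/1973) = -1.
Reciprocity: 975 ≡ 3 and 1973 ≡ 1 (mod 4), so (975/1973) = +(1973/975).
Reduce top mod 975: now compute (23/975).
Reciprocity: 23 ≡ 3 and 975 ≡ 3 (mod 4), so (23/975) = −(975/23).
Reduce top mod 23: now compute (9/23).
Reciprocity: 9 ≡ 1 and 23 ≡ 3 (mod 4), so (9/23) = +(23/9).
Reduce top mod 9: now compute (5/9).
Reciprocity: 5 ≡ 1 and 9 ≡ 1 (mod 4), so (5/9) = +(9/5).
Reduce top mod 5: now compute (4/5).
Pull out 2^2: since 5 ≡ 5 (mod 8), (2/5) = -1, so (2/5)^2 = +1.
Reached (1/5) = 1. Collecting the sign flips along the way, the symbol is +1.

1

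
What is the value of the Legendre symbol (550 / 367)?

-1

First reduce: 550 ≡ 183 (mod 367).
Reciprocity: 183 ≡ 3 and 367 ≡ 3 (mod 4), so (183/367) = −(367/183).
Reduce top mod 183: now compute (1/183).
Reached (1/183) = 1. Collecting the sign flips along the way, the symbol is -1.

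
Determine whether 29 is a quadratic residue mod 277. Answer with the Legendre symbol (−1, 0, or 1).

1

Euler's criterion: (29/277) ≡ 29^138 (mod 277).
29^2 ≡ 10 (mod 277)
29^4 ≡ 100 (mod 277)
29^8 ≡ 28 (mod 277)
29^16 ≡ 230 (mod 277)
29^32 ≡ 270 (mod 277)
29^64 ≡ 49 (mod 277)
29^128 ≡ 185 (mod 277)
29^138 = 29^(128+8+2) ≡ 1 (mod 277).
Result is 1, so (29/277) = 1.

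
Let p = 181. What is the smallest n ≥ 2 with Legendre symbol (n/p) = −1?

(2/181) = −1, so 2 is the smallest positive non-residue mod 181.

2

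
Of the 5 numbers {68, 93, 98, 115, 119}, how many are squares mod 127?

(68/127) = +1 → QR.
(93/127) = -1 → non-residue.
(98/127) = +1 → QR.
(115/127) = +1 → QR.
(119/127) = -1 → non-residue.
Total quadratic residues among the 5: 3.

3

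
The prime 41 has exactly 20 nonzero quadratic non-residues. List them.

Square k = 1,…,20 (k and 41−k give the same square):
1²=1, 2²=4, 3²=9, 4²=16, 5²=25, 6²=36, 7²≡8, 8²≡23, 9²≡40, 10²≡18, 11²≡39, 12²≡21, 13²≡5, 14²≡32, 15²≡20, 16²≡10, 17²≡2, 18²≡37, 19²≡33, 20²≡31 (mod 41).
The residues are {1, 2, 4, 5, 8, 9, 10, 16, 18, 20, 21, 23, 25, 31, 32, 33, 36, 37, 39, 40}; the non-residues are the remaining 20 nonzero classes.

3, 6, 7, 11, 12, 13, 14, 15, 17, 19, 22, 24, 26, 27, 28, 29, 30, 34, 35, 38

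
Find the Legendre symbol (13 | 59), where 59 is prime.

Reciprocity: 13 ≡ 1 and 59 ≡ 3 (mod 4), so (13/59) = +(59/13).
Reduce top mod 13: now compute (7/13).
Reciprocity: 7 ≡ 3 and 13 ≡ 1 (mod 4), so (7/13) = +(13/7).
Reduce top mod 7: now compute (6/7).
Pull out 2: since 7 ≡ 7 (mod 8), (2/7) = +1.
Reciprocity: 3 ≡ 3 and 7 ≡ 3 (mod 4), so (3/7) = −(7/3).
Reduce top mod 3: now compute (1/3).
Reached (1/3) = 1. Collecting the sign flips along the way, the symbol is -1.

-1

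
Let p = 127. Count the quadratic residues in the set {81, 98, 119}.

(81/127) = +1 → QR.
(98/127) = +1 → QR.
(119/127) = -1 → non-residue.
Total quadratic residues among the 3: 2.

2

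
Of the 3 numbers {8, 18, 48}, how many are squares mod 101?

(8/101) = -1 → non-residue.
(18/101) = -1 → non-residue.
(48/101) = -1 → non-residue.
Total quadratic residues among the 3: 0.

0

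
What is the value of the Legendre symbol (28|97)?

-1

Pull out 2^2: since 97 ≡ 1 (mod 8), (2/97) = +1, so (2/97)^2 = +1.
Reciprocity: 7 ≡ 3 and 97 ≡ 1 (mod 4), so (7/97) = +(97/7).
Reduce top mod 7: now compute (6/7).
Pull out 2: since 7 ≡ 7 (mod 8), (2/7) = +1.
Reciprocity: 3 ≡ 3 and 7 ≡ 3 (mod 4), so (3/7) = −(7/3).
Reduce top mod 3: now compute (1/3).
Reached (1/3) = 1. Collecting the sign flips along the way, the symbol is -1.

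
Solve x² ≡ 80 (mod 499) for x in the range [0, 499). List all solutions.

Since 499 ≡ 3 (mod 4), a square root of 80 is 80^((499+1)/4) = 80^125 mod 499.
Repeated squaring: 80^2≡412, 80^4≡84, 80^8≡70, 80^16≡409, 80^32≡116, 80^64≡482 (mod 499).
80^125 = 80^(64+32+16+8+4+1) ≡ 299 (mod 499).
Check: 299² = 89401 ≡ 80 (mod 499). The two roots are 200 and 299.

200, 299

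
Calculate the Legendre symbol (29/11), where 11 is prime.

Euler's criterion: (29/11) ≡ 7^5 (mod 11).
7^2 ≡ 5 (mod 11)
7^4 ≡ 3 (mod 11)
7^5 = 7^(4+1) ≡ 10 (mod 11).
Result is 10 ≡ −1, so (29/11) = −1.

-1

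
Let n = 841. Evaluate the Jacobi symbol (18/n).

1

Pull out 2: since 841 ≡ 1 (mod 8), (2/841) = +1.
Reciprocity: 9 ≡ 1 and 841 ≡ 1 (mod 4), so (9/841) = +(841/9).
Reduce top mod 9: now compute (4/9).
Pull out 2^2: since 9 ≡ 1 (mod 8), (2/9) = +1, so (2/9)^2 = +1.
Reached (1/9) = 1. Collecting the sign flips along the way, the symbol is +1.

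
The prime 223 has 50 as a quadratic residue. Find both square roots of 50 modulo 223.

Since 223 ≡ 3 (mod 4), a square root of 50 is 50^((223+1)/4) = 50^56 mod 223.
Repeated squaring: 50^2≡47, 50^4≡202, 50^8≡218, 50^16≡25, 50^32≡179 (mod 223).
50^56 = 50^(32+16+8) ≡ 148 (mod 223).
Check: 148² = 21904 ≡ 50 (mod 223). The two roots are 75 and 148.

75, 148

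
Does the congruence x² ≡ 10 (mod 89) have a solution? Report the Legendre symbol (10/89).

1

Euler's criterion: (10/89) ≡ 10^44 (mod 89).
10^2 ≡ 11 (mod 89)
10^4 ≡ 32 (mod 89)
10^8 ≡ 45 (mod 89)
10^16 ≡ 67 (mod 89)
10^32 ≡ 39 (mod 89)
10^44 = 10^(32+8+4) ≡ 1 (mod 89).
Result is 1, so (10/89) = 1.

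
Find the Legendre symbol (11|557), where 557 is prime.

Reciprocity: 11 ≡ 3 and 557 ≡ 1 (mod 4), so (11/557) = +(557/11).
Reduce top mod 11: now compute (7/11).
Reciprocity: 7 ≡ 3 and 11 ≡ 3 (mod 4), so (7/11) = −(11/7).
Reduce top mod 7: now compute (4/7).
Pull out 2^2: since 7 ≡ 7 (mod 8), (2/7) = +1, so (2/7)^2 = +1.
Reached (1/7) = 1. Collecting the sign flips along the way, the symbol is -1.

-1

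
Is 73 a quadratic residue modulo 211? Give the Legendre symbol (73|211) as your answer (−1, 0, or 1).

1

Reciprocity: 73 ≡ 1 and 211 ≡ 3 (mod 4), so (73/211) = +(211/73).
Reduce top mod 73: now compute (65/73).
Reciprocity: 65 ≡ 1 and 73 ≡ 1 (mod 4), so (65/73) = +(73/65).
Reduce top mod 65: now compute (8/65).
Pull out 2^3: since 65 ≡ 1 (mod 8), (2/65) = +1, so (2/65)^3 = +1.
Reached (1/65) = 1. Collecting the sign flips along the way, the symbol is +1.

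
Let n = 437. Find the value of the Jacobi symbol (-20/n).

-1

First reduce: -20 ≡ 417 (mod 437).
Reciprocity: 417 ≡ 1 and 437 ≡ 1 (mod 4), so (417/437) = +(437/417).
Reduce top mod 417: now compute (20/417).
Pull out 2^2: since 417 ≡ 1 (mod 8), (2/417) = +1, so (2/417)^2 = +1.
Reciprocity: 5 ≡ 1 and 417 ≡ 1 (mod 4), so (5/417) = +(417/5).
Reduce top mod 5: now compute (2/5).
Pull out 2: since 5 ≡ 5 (mod 8), (2/5) = -1.
Reached (1/5) = 1. Collecting the sign flips along the way, the symbol is -1.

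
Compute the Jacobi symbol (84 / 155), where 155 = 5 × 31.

Pull out 2^2: since 155 ≡ 3 (mod 8), (2/155) = -1, so (2/155)^2 = +1.
Reciprocity: 21 ≡ 1 and 155 ≡ 3 (mod 4), so (21/155) = +(155/21).
Reduce top mod 21: now compute (8/21).
Pull out 2^3: since 21 ≡ 5 (mod 8), (2/21) = -1, so (2/21)^3 = -1.
Reached (1/21) = 1. Collecting the sign flips along the way, the symbol is -1.

-1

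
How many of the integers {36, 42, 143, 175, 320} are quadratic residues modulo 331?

3

(36/331) = +1 → QR.
(42/331) = -1 → non-residue.
(143/331) = +1 → QR.
(175/331) = -1 → non-residue.
(320/331) = +1 → QR.
Total quadratic residues among the 5: 3.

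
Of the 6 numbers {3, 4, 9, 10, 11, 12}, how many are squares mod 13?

5

(3/13) = +1 → QR.
(4/13) = +1 → QR.
(9/13) = +1 → QR.
(10/13) = +1 → QR.
(11/13) = -1 → non-residue.
(12/13) = +1 → QR.
Total quadratic residues among the 6: 5.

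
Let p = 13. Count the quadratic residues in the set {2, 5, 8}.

0

(2/13) = -1 → non-residue.
(5/13) = -1 → non-residue.
(8/13) = -1 → non-residue.
Total quadratic residues among the 3: 0.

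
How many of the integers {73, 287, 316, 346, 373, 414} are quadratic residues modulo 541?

(73/541) = -1 → non-residue.
(287/541) = +1 → QR.
(316/541) = +1 → QR.
(346/541) = -1 → non-residue.
(373/541) = -1 → non-residue.
(414/541) = -1 → non-residue.
Total quadratic residues among the 6: 2.

2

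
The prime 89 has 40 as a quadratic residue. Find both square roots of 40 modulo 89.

89 ≡ 1 (mod 4), so we find a root by search.
Trying successive values, 29² = 841 ≡ 40 (mod 89). The other root is 89 − 29 = 60.

29, 60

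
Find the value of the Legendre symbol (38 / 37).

Euler's criterion: (38/37) ≡ 1^18 (mod 37).
1^2 ≡ 1 (mod 37)
1^4 ≡ 1 (mod 37)
1^8 ≡ 1 (mod 37)
1^16 ≡ 1 (mod 37)
1^18 = 1^(16+2) ≡ 1 (mod 37).
Result is 1, so (38/37) = 1.

1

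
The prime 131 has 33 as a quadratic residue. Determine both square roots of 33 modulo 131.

Since 131 ≡ 3 (mod 4), a square root of 33 is 33^((131+1)/4) = 33^33 mod 131.
Repeated squaring: 33^2≡41, 33^4≡109, 33^8≡91, 33^16≡28, 33^32≡129 (mod 131).
33^33 = 33^(32+1) ≡ 65 (mod 131).
Check: 65² = 4225 ≡ 33 (mod 131). The two roots are 65 and 66.

65, 66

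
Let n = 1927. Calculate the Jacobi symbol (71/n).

Reciprocity: 71 ≡ 3 and 1927 ≡ 3 (mod 4), so (71/1927) = −(1927/71).
Reduce top mod 71: now compute (10/71).
Pull out 2: since 71 ≡ 7 (mod 8), (2/71) = +1.
Reciprocity: 5 ≡ 1 and 71 ≡ 3 (mod 4), so (5/71) = +(71/5).
Reduce top mod 5: now compute (1/5).
Reached (1/5) = 1. Collecting the sign flips along the way, the symbol is -1.

-1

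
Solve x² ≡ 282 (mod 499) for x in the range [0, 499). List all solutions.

198, 301

Since 499 ≡ 3 (mod 4), a square root of 282 is 282^((499+1)/4) = 282^125 mod 499.
Repeated squaring: 282^2≡183, 282^4≡56, 282^8≡142, 282^16≡204, 282^32≡199, 282^64≡180 (mod 499).
282^125 = 282^(64+32+16+8+4+1) ≡ 198 (mod 499).
Check: 198² = 39204 ≡ 282 (mod 499). The two roots are 198 and 301.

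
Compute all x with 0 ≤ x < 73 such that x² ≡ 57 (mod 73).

73 ≡ 1 (mod 4), so we find a root by search.
Trying successive values, 35² = 1225 ≡ 57 (mod 73). The other root is 73 − 35 = 38.

35, 38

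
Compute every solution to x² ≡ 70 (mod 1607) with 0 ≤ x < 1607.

Since 1607 ≡ 3 (mod 4), a square root of 70 is 70^((1607+1)/4) = 70^402 mod 1607.
Repeated squaring: 70^2≡79, 70^4≡1420, 70^8≡1222, 70^16≡381, 70^32≡531, 70^64≡736, 70^128≡137, 70^256≡1092 (mod 1607).
70^402 = 70^(256+128+16+2) ≡ 1092 (mod 1607).
Check: 1092² = 1192464 ≡ 70 (mod 1607). The two roots are 515 and 1092.

515, 1092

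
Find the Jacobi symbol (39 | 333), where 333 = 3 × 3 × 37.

0

Reciprocity: 39 ≡ 3 and 333 ≡ 1 (mod 4), so (39/333) = +(333/39).
Reduce top mod 39: now compute (21/39).
Reciprocity: 21 ≡ 1 and 39 ≡ 3 (mod 4), so (21/39) = +(39/21).
Reduce top mod 21: now compute (18/21).
Pull out 2: since 21 ≡ 5 (mod 8), (2/21) = -1.
Reciprocity: 9 ≡ 1 and 21 ≡ 1 (mod 4), so (9/21) = +(21/9).
Reduce top mod 9: now compute (3/9).
Reciprocity: 3 ≡ 3 and 9 ≡ 1 (mod 4), so (3/9) = +(9/3).
Reduce top mod 3: now compute (0/3).
Top reduces to 0: gcd > 1, so the symbol is 0.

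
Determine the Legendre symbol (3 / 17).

-1

Euler's criterion: (3/17) ≡ 3^8 (mod 17).
3^2 ≡ 9 (mod 17)
3^4 ≡ 13 (mod 17)
3^8 ≡ 16 (mod 17)
3^8 = 3^(8) ≡ 16 (mod 17).
Result is 16 ≡ −1, so (3/17) = −1.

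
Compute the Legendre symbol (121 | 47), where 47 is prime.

First reduce: 121 ≡ 27 (mod 47).
Reciprocity: 27 ≡ 3 and 47 ≡ 3 (mod 4), so (27/47) = −(47/27).
Reduce top mod 27: now compute (20/27).
Pull out 2^2: since 27 ≡ 3 (mod 8), (2/27) = -1, so (2/27)^2 = +1.
Reciprocity: 5 ≡ 1 and 27 ≡ 3 (mod 4), so (5/27) = +(27/5).
Reduce top mod 5: now compute (2/5).
Pull out 2: since 5 ≡ 5 (mod 8), (2/5) = -1.
Reached (1/5) = 1. Collecting the sign flips along the way, the symbol is +1.

1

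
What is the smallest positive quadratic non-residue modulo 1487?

(2/1487) = +1, so 2 is a residue.
(3/1487) = +1, so 3 is a residue.
(4/1487) = +1, so 4 is a residue.
(5/1487) = −1, so 5 is the smallest positive non-residue mod 1487.

5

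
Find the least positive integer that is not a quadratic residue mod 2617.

(2/2617) = +1, so 2 is a residue.
(3/2617) = +1, so 3 is a residue.
(4/2617) = +1, so 4 is a residue.
(5/2617) = −1, so 5 is the smallest positive non-residue mod 2617.

5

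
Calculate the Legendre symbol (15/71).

1

Reciprocity: 15 ≡ 3 and 71 ≡ 3 (mod 4), so (15/71) = −(71/15).
Reduce top mod 15: now compute (11/15).
Reciprocity: 11 ≡ 3 and 15 ≡ 3 (mod 4), so (11/15) = −(15/11).
Reduce top mod 11: now compute (4/11).
Pull out 2^2: since 11 ≡ 3 (mod 8), (2/11) = -1, so (2/11)^2 = +1.
Reached (1/11) = 1. Collecting the sign flips along the way, the symbol is +1.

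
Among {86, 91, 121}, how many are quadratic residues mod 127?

(86/127) = -1 → non-residue.
(91/127) = -1 → non-residue.
(121/127) = +1 → QR.
Total quadratic residues among the 3: 1.

1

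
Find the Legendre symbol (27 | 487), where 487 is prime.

Reciprocity: 27 ≡ 3 and 487 ≡ 3 (mod 4), so (27/487) = −(487/27).
Reduce top mod 27: now compute (1/27).
Reached (1/27) = 1. Collecting the sign flips along the way, the symbol is -1.

-1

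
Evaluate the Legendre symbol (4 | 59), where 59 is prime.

1

Pull out 2^2: since 59 ≡ 3 (mod 8), (2/59) = -1, so (2/59)^2 = +1.
Reached (1/59) = 1. Collecting the sign flips along the way, the symbol is +1.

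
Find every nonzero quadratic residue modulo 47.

Square k = 1,…,23 (k and 47−k give the same square):
1²=1, 2²=4, 3²=9, 4²=16, 5²=25, 6²=36, 7²≡2, 8²≡17, 9²≡34, 10²≡6, 11²≡27, 12²≡3, 13²≡28, 14²≡8, 15²≡37, 16²≡21, 17²≡7, 18²≡42, 19²≡32, 20²≡24, 21²≡18, 22²≡14, 23²≡12 (mod 47).
So the quadratic residues mod 47 are {1, 2, 3, 4, 6, 7, 8, 9, 12, 14, 16, 17, 18, 21, 24, 25, 27, 28, 32, 34, 36, 37, 42}.

1, 2, 3, 4, 6, 7, 8, 9, 12, 14, 16, 17, 18, 21, 24, 25, 27, 28, 32, 34, 36, 37, 42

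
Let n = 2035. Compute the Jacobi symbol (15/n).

Reciprocity: 15 ≡ 3 and 2035 ≡ 3 (mod 4), so (15/2035) = −(2035/15).
Reduce top mod 15: now compute (10/15).
Pull out 2: since 15 ≡ 7 (mod 8), (2/15) = +1.
Reciprocity: 5 ≡ 1 and 15 ≡ 3 (mod 4), so (5/15) = +(15/5).
Reduce top mod 5: now compute (0/5).
Top reduces to 0: gcd > 1, so the symbol is 0.

0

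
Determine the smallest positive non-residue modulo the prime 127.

(2/127) = +1, so 2 is a residue.
(3/127) = −1, so 3 is the smallest positive non-residue mod 127.

3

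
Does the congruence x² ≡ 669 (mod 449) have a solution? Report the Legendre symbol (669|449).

First reduce: 669 ≡ 220 (mod 449).
Pull out 2^2: since 449 ≡ 1 (mod 8), (2/449) = +1, so (2/449)^2 = +1.
Reciprocity: 55 ≡ 3 and 449 ≡ 1 (mod 4), so (55/449) = +(449/55).
Reduce top mod 55: now compute (9/55).
Reciprocity: 9 ≡ 1 and 55 ≡ 3 (mod 4), so (9/55) = +(55/9).
Reduce top mod 9: now compute (1/9).
Reached (1/9) = 1. Collecting the sign flips along the way, the symbol is +1.

1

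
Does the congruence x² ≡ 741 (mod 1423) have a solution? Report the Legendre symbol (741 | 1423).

Reciprocity: 741 ≡ 1 and 1423 ≡ 3 (mod 4), so (741/1423) = +(1423/741).
Reduce top mod 741: now compute (682/741).
Pull out 2: since 741 ≡ 5 (mod 8), (2/741) = -1.
Reciprocity: 341 ≡ 1 and 741 ≡ 1 (mod 4), so (341/741) = +(741/341).
Reduce top mod 341: now compute (59/341).
Reciprocity: 59 ≡ 3 and 341 ≡ 1 (mod 4), so (59/341) = +(341/59).
Reduce top mod 59: now compute (46/59).
Pull out 2: since 59 ≡ 3 (mod 8), (2/59) = -1.
Reciprocity: 23 ≡ 3 and 59 ≡ 3 (mod 4), so (23/59) = −(59/23).
Reduce top mod 23: now compute (13/23).
Reciprocity: 13 ≡ 1 and 23 ≡ 3 (mod 4), so (13/23) = +(23/13).
Reduce top mod 13: now compute (10/13).
Pull out 2: since 13 ≡ 5 (mod 8), (2/13) = -1.
Reciprocity: 5 ≡ 1 and 13 ≡ 1 (mod 4), so (5/13) = +(13/5).
Reduce top mod 5: now compute (3/5).
Reciprocity: 3 ≡ 3 and 5 ≡ 1 (mod 4), so (3/5) = +(5/3).
Reduce top mod 3: now compute (2/3).
Pull out 2: since 3 ≡ 3 (mod 8), (2/3) = -1.
Reached (1/3) = 1. Collecting the sign flips along the way, the symbol is -1.

-1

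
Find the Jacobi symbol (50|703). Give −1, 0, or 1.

Pull out 2: since 703 ≡ 7 (mod 8), (2/703) = +1.
Reciprocity: 25 ≡ 1 and 703 ≡ 3 (mod 4), so (25/703) = +(703/25).
Reduce top mod 25: now compute (3/25).
Reciprocity: 3 ≡ 3 and 25 ≡ 1 (mod 4), so (3/25) = +(25/3).
Reduce top mod 3: now compute (1/3).
Reached (1/3) = 1. Collecting the sign flips along the way, the symbol is +1.

1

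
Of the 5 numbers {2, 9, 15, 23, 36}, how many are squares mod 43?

4

(2/43) = -1 → non-residue.
(9/43) = +1 → QR.
(15/43) = +1 → QR.
(23/43) = +1 → QR.
(36/43) = +1 → QR.
Total quadratic residues among the 5: 4.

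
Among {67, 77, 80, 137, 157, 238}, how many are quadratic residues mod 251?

(67/251) = +1 → QR.
(77/251) = -1 → non-residue.
(80/251) = +1 → QR.
(137/251) = -1 → non-residue.
(157/251) = -1 → non-residue.
(238/251) = -1 → non-residue.
Total quadratic residues among the 6: 2.

2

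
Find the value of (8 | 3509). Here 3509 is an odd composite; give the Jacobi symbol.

Pull out 2^3: since 3509 ≡ 5 (mod 8), (2/3509) = -1, so (2/3509)^3 = -1.
Reached (1/3509) = 1. Collecting the sign flips along the way, the symbol is -1.

-1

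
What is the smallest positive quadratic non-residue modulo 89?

(2/89) = +1, so 2 is a residue.
(3/89) = −1, so 3 is the smallest positive non-residue mod 89.

3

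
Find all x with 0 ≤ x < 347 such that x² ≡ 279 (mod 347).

64, 283

Since 347 ≡ 3 (mod 4), a square root of 279 is 279^((347+1)/4) = 279^87 mod 347.
Repeated squaring: 279^2≡113, 279^4≡277, 279^8≡42, 279^16≡29, 279^32≡147, 279^64≡95 (mod 347).
279^87 = 279^(64+16+4+2+1) ≡ 64 (mod 347).
Check: 64² = 4096 ≡ 279 (mod 347). The two roots are 64 and 283.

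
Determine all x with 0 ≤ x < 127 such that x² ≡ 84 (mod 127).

46, 81

Since 127 ≡ 3 (mod 4), a square root of 84 is 84^((127+1)/4) = 84^32 mod 127.
Repeated squaring: 84^2≡71, 84^4≡88, 84^8≡124, 84^16≡9, 84^32≡81 (mod 127).
84^32 = 84^(32) ≡ 81 (mod 127).
Check: 81² = 6561 ≡ 84 (mod 127). The two roots are 46 and 81.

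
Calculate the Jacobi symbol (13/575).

1

Reciprocity: 13 ≡ 1 and 575 ≡ 3 (mod 4), so (13/575) = +(575/13).
Reduce top mod 13: now compute (3/13).
Reciprocity: 3 ≡ 3 and 13 ≡ 1 (mod 4), so (3/13) = +(13/3).
Reduce top mod 3: now compute (1/3).
Reached (1/3) = 1. Collecting the sign flips along the way, the symbol is +1.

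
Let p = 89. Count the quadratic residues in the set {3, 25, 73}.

2

(3/89) = -1 → non-residue.
(25/89) = +1 → QR.
(73/89) = +1 → QR.
Total quadratic residues among the 3: 2.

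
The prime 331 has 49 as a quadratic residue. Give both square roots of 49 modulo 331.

7, 324

Since 331 ≡ 3 (mod 4), a square root of 49 is 49^((331+1)/4) = 49^83 mod 331.
Repeated squaring: 49^2≡84, 49^4≡105, 49^8≡102, 49^16≡143, 49^32≡258, 49^64≡33 (mod 331).
49^83 = 49^(64+16+2+1) ≡ 324 (mod 331).
Check: 324² = 104976 ≡ 49 (mod 331). The two roots are 7 and 324.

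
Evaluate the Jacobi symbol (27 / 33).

Reciprocity: 27 ≡ 3 and 33 ≡ 1 (mod 4), so (27/33) = +(33/27).
Reduce top mod 27: now compute (6/27).
Pull out 2: since 27 ≡ 3 (mod 8), (2/27) = -1.
Reciprocity: 3 ≡ 3 and 27 ≡ 3 (mod 4), so (3/27) = −(27/3).
Reduce top mod 3: now compute (0/3).
Top reduces to 0: gcd > 1, so the symbol is 0.

0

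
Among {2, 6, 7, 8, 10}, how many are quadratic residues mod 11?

0

(2/11) = -1 → non-residue.
(6/11) = -1 → non-residue.
(7/11) = -1 → non-residue.
(8/11) = -1 → non-residue.
(10/11) = -1 → non-residue.
Total quadratic residues among the 5: 0.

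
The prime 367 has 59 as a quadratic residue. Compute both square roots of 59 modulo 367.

64, 303

Since 367 ≡ 3 (mod 4), a square root of 59 is 59^((367+1)/4) = 59^92 mod 367.
Repeated squaring: 59^2≡178, 59^4≡122, 59^8≡204, 59^16≡145, 59^32≡106, 59^64≡226 (mod 367).
59^92 = 59^(64+16+8+4) ≡ 64 (mod 367).
Check: 64² = 4096 ≡ 59 (mod 367). The two roots are 64 and 303.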